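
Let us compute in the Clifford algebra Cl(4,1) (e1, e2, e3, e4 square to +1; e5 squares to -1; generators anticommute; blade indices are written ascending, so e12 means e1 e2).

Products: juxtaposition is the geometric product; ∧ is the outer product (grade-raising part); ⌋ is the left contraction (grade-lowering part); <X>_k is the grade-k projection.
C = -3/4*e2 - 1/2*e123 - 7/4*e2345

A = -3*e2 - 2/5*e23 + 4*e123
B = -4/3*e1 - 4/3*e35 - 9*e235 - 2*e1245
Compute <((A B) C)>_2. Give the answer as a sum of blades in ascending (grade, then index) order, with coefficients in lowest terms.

step 1: -18/5*e5 - 4*e12 + 36*e15 - 16/3*e23 + 8/15*e25 + 27*e35 + 8/15*e123 - 16/3*e125 - 6*e145 + 4*e235 + 8*e345 - 4/5*e1345
step 2: 4/15 + 1/3*e1 + 14*e2 - 6*e3 + 7*e4 + 2/5*e5 - 7/5*e12 + 2/5*e13 - 6*e15 + 189/4*e24 - 27/10*e25 - 14/15*e34 - 1/3*e35 - 28/3*e45 + 21/2*e123 + 81/2*e125 + 28/3*e134 - 4/15*e135 + 14/15*e145 + 63/10*e234 - 9/4*e235 + 2/5*e245 - 63*e1234 - 9/5*e1235 + 1/2*e1245 + 7*e1345 + 9*e2345 - 3/5*e12345
step 3: -7/5*e12 + 2/5*e13 - 6*e15 + 189/4*e24 - 27/10*e25 - 14/15*e34 - 1/3*e35 - 28/3*e45
Answer: -7/5*e12 + 2/5*e13 - 6*e15 + 189/4*e24 - 27/10*e25 - 14/15*e34 - 1/3*e35 - 28/3*e45


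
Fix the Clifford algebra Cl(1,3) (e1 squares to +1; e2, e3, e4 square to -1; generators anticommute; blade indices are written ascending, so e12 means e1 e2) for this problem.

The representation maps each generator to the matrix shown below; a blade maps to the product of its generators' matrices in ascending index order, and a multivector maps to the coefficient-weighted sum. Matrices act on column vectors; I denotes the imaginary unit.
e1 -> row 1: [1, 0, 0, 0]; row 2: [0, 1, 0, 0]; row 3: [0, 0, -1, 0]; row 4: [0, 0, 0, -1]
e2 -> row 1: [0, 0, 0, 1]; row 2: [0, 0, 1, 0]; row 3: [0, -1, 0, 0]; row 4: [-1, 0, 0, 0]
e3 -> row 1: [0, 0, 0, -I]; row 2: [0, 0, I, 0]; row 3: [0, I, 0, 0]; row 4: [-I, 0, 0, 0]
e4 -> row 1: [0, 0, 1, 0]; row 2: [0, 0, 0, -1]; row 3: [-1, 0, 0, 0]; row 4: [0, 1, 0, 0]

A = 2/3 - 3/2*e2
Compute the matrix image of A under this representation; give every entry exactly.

M = (2/3)*1 + (-3/2)*rho(e2), summed entrywise (1 is the identity matrix):
Answer: row 1: [2/3, 0, 0, -3/2]; row 2: [0, 2/3, -3/2, 0]; row 3: [0, 3/2, 2/3, 0]; row 4: [3/2, 0, 0, 2/3]


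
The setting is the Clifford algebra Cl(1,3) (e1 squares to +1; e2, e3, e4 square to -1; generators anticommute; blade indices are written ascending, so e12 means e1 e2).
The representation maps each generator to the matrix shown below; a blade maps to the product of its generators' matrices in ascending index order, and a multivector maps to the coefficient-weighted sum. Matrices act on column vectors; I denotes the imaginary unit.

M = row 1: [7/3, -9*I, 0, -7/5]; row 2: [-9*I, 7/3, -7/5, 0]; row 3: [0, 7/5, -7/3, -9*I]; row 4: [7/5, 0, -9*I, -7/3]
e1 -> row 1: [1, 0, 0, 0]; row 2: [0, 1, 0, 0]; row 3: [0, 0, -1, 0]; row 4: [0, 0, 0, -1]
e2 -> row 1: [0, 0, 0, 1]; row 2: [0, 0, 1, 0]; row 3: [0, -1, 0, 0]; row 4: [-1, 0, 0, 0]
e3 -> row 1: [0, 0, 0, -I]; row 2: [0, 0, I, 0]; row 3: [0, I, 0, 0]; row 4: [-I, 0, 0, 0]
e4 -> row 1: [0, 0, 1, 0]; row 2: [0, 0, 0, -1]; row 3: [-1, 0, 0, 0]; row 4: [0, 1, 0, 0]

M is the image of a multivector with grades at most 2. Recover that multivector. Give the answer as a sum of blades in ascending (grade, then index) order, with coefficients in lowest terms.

Method: the blade images are trace-orthogonal — tr(rho(e_A) rho(e_B)^-1) = 4 if A = B and 0 otherwise — and rho(e_A)^-1 = (e_A)^2 * rho(e_A) with (e_A)^2 = +1 or -1, so the coefficient of e_A in the preimage is (e_A)^2 * tr(M rho(e_A))/4.
Nonzero projections over blades of grade <= 2: e1: (e1)^2 = +1, tr(M rho(e1)) = 28/3, coefficient 7/3; e2: (e2)^2 = -1, tr(M rho(e2)) = 28/5, coefficient -7/5; e34: (e34)^2 = -1, tr(M rho(e34)) = -36, coefficient 9. Every other blade of grade <= 2 projects to 0.
Answer: 7/3*e1 - 7/5*e2 + 9*e34


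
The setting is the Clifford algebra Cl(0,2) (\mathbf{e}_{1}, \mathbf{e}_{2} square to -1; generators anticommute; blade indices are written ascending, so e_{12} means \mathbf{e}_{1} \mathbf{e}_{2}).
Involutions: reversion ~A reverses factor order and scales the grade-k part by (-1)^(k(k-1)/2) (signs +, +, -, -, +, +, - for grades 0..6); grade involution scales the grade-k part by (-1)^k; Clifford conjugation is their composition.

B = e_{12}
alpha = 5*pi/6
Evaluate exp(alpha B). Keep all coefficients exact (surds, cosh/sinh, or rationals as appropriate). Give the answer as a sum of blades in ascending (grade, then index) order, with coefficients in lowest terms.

B^2 = (1)^2*(e_{12})^2 = 1*(-1) = -1 (a basis 2-blade squares to minus the product of its generators' squares).
B^2 = -1 — the series telescopes trigonometrically here: l = 1, alpha*l = \frac{5 \pi}{6}, so exp(alpha B) = cos(\frac{5 \pi}{6}) + (sin(\frac{5 \pi}{6})/1)*B = - \frac{\sqrt{3}}{2} + (\frac{1}{2})*B.
Answer: - \frac{\sqrt{3}}{2} + \frac{1}{2} e_{12}


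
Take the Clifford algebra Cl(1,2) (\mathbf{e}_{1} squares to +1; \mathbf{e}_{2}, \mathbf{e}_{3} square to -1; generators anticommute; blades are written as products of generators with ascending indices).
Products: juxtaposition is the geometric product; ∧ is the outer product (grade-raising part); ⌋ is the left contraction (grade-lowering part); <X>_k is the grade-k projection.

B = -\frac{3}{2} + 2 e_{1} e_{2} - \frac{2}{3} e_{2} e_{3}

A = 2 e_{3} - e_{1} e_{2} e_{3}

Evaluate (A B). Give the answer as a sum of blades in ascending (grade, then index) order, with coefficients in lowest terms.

step 1: -\frac{2}{3} e_{1} - \frac{4}{3} e_{2} - 5 e_{3} + \frac{11}{2} e_{1} e_{2} e_{3}
Answer: -\frac{2}{3} e_{1} - \frac{4}{3} e_{2} - 5 e_{3} + \frac{11}{2} e_{1} e_{2} e_{3}


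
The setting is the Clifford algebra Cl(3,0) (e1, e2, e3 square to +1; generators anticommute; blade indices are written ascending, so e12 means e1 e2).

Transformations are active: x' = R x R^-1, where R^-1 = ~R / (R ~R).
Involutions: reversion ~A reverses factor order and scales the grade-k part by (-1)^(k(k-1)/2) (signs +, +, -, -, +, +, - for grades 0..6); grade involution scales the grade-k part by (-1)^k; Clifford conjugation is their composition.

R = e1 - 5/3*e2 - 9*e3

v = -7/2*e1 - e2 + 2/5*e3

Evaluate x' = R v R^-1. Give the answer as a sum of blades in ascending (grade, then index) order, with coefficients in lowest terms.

~R = e1 - 5/3*e2 - 9*e3, and R ~R = 763/9, so R^-1 = ~R / (763/9).
R v = -163/30 - 41/6*e12 - 311/10*e13 - 29/3*e23
Answer: 25727/7630*e1 + 926/763*e2 + 575/763*e3


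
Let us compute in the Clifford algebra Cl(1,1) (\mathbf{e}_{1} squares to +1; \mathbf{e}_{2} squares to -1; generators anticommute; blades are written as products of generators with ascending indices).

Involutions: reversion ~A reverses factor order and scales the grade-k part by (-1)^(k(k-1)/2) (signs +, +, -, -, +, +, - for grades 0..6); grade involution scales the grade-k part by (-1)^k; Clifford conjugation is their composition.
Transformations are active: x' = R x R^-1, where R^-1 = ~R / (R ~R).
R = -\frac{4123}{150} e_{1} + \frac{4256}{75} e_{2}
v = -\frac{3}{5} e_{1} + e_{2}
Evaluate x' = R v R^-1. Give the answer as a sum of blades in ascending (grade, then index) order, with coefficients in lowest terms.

~R = -\frac{4123}{150} e_{1} + \frac{4256}{75} e_{2}, and R ~R = -\frac{3697001}{1500}, so R^-1 = ~R / (-\frac{3697001}{1500}).
R v = -\frac{30191}{750} + \frac{4921}{750} e_{1} e_{2}
Answer: -\frac{4669}{15675} e_{1} + \frac{13381}{15675} e_{2}


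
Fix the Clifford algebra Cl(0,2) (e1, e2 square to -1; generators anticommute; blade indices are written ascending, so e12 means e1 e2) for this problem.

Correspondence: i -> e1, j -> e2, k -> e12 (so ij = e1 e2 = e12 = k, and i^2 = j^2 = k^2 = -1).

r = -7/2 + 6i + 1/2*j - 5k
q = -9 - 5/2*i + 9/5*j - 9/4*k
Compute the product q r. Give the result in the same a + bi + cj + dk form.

In blades: q = -9 - 5/2*e1 + 9/5*e2 - 9/4*e12, r = -7/2 + 6*e1 + 1/2*e2 - 5*e12.
Distribute q over r term by term (generator squares from the signature, products reordered to ascending indices): (-9)*r = 63/2 - 54*e1 - 9/2*e2 + 45*e12; (-5/2*e1)*r = 15 + 35/4*e1 - 25/2*e2 - 5/4*e12; (9/5*e2)*r = -9/10 - 9*e1 - 63/10*e2 - 54/5*e12; (-9/4*e12)*r = -45/4 + 9/8*e1 - 27/2*e2 + 63/8*e12.
Sum: 687/20 - 425/8*e1 - 184/5*e2 + 1633/40*e12; translating back through the correspondence:
Answer: 687/20 - 425/8*i - 184/5*j + 1633/40*k


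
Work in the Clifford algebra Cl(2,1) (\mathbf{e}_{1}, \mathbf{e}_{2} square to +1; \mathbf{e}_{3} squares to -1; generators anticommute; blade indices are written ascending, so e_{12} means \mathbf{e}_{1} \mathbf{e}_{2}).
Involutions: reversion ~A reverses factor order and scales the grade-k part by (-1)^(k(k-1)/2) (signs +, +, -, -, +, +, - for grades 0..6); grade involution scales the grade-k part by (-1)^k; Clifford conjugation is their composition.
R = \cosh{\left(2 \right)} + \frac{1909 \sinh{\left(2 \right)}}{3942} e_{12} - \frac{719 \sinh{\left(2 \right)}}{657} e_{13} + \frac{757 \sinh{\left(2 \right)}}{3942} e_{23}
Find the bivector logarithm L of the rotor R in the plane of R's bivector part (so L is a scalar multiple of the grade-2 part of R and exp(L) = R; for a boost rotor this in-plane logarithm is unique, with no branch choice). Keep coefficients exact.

The scalar part of R is \cosh{\left(2 \right)}, which determines |rapidity| via cosh; the sign lives in the bivector part, and pairing them (bivector part over sinh of the rapidity = the plane) gives the unique in-plane L = rapidity * plane.
Concretely: cosh(rapidity) = \cosh{\left(2 \right)} gives rapidity = ±2, and since rapidity/sinh(rapidity) is even the sign is immaterial: L = (rapidity/sinh(rapidity)) * <R>_2 = (\frac{2}{\sinh{\left(2 \right)}}) * <R>_2.
Answer: \frac{1909}{1971} e_{12} - \frac{1438}{657} e_{13} + \frac{757}{1971} e_{23}


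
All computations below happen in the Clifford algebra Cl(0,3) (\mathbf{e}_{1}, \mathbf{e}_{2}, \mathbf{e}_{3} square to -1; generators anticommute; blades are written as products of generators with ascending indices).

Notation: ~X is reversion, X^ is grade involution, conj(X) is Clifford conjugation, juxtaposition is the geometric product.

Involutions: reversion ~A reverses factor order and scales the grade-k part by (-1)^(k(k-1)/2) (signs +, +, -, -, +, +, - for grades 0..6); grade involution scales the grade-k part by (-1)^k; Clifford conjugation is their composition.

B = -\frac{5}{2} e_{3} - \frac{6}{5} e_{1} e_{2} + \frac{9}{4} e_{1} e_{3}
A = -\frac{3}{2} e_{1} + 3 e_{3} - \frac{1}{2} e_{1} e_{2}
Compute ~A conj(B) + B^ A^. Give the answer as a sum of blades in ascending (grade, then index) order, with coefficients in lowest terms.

first term: -\frac{81}{10} - \frac{27}{4} e_{1} + \frac{9}{5} e_{2} - \frac{27}{8} e_{3} - \frac{15}{4} e_{1} e_{3} - \frac{9}{8} e_{2} e_{3} + \frac{97}{20} e_{1} e_{2} e_{3}
second term: \frac{69}{10} + \frac{27}{4} e_{1} - \frac{9}{5} e_{2} + \frac{27}{8} e_{3} - \frac{15}{4} e_{1} e_{3} + \frac{9}{8} e_{2} e_{3} + \frac{47}{20} e_{1} e_{2} e_{3}
Answer: -\frac{6}{5} - \frac{15}{2} e_{1} e_{3} + \frac{36}{5} e_{1} e_{2} e_{3}


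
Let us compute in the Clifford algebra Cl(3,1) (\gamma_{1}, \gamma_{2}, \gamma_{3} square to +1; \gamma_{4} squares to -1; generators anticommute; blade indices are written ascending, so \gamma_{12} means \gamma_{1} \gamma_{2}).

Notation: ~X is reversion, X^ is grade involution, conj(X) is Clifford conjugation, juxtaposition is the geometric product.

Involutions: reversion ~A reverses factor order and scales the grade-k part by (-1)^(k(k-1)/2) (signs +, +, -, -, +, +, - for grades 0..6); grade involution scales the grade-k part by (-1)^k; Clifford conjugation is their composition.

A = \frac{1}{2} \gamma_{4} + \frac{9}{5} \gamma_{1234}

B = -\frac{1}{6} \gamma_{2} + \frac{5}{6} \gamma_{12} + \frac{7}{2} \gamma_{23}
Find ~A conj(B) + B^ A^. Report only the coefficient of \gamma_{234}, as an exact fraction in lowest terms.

first term: \frac{63}{10} \gamma_{14} - \frac{1}{12} \gamma_{24} + \frac{3}{2} \gamma_{34} - \frac{5}{12} \gamma_{124} + \frac{3}{10} \gamma_{134} - \frac{7}{4} \gamma_{234}
second term: -\frac{63}{10} \gamma_{14} - \frac{1}{12} \gamma_{24} - \frac{3}{2} \gamma_{34} - \frac{5}{12} \gamma_{124} - \frac{3}{10} \gamma_{134} - \frac{7}{4} \gamma_{234}
Answer: -\frac{7}{2}


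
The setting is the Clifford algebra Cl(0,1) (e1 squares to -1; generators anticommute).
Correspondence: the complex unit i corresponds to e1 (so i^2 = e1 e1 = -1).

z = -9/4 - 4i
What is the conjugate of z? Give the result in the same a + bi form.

In blades: z = -9/4 - 4*e1.
Conjugation here is Clifford conjugation: the scalar is fixed and the grade-1 and grade-2 blades all flip sign, giving -9/4 + 4*e1; translating back:
Answer: -9/4 + 4i


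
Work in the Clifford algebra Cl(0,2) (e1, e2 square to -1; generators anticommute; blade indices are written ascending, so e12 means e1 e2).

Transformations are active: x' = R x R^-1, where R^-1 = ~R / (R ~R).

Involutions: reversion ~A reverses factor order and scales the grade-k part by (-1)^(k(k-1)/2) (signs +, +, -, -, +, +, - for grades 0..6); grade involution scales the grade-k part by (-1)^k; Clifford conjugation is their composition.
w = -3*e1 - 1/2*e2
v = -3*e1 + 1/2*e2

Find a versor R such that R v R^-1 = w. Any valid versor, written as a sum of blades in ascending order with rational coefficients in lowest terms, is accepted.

R = v + w = -6*e1 works: the equal norms (-37/4) guarantee its sandwich swaps v into w.
Answer: -6*e1


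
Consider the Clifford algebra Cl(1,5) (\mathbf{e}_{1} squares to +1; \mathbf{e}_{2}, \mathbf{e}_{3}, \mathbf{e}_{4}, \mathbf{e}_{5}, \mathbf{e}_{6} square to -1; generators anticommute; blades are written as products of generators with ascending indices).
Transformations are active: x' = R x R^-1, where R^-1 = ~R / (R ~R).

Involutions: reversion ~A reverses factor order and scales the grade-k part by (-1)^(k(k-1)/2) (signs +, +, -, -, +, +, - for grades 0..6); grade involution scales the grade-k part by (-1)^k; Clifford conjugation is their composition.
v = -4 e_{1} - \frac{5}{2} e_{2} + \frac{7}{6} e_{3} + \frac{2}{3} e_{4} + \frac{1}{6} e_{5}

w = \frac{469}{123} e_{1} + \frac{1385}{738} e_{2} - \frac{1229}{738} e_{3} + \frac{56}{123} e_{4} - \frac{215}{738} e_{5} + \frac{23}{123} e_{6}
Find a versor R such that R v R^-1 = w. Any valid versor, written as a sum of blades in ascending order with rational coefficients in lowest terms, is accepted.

Construction: equal norms (both \frac{95}{12}) license R = v + w = -\frac{23}{123} e_{1} - \frac{230}{369} e_{2} - \frac{184}{369} e_{3} + \frac{46}{41} e_{4} - \frac{46}{369} e_{5} + \frac{23}{123} e_{6} — nothing changes along that direction, while (v - w)/2 changes sign, so v maps onto w.
Answer: -\frac{23}{123} e_{1} - \frac{230}{369} e_{2} - \frac{184}{369} e_{3} + \frac{46}{41} e_{4} - \frac{46}{369} e_{5} + \frac{23}{123} e_{6}


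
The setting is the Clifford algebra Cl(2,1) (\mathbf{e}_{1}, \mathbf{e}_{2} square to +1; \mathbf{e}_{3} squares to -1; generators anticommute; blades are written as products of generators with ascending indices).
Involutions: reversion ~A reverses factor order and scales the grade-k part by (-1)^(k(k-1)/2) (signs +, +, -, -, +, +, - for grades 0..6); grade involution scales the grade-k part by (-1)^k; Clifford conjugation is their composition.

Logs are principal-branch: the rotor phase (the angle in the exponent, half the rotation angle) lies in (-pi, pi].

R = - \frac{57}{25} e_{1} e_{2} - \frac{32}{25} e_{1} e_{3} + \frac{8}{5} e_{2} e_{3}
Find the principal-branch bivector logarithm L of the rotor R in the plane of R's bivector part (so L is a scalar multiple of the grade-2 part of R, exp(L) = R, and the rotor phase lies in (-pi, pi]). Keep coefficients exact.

The scalar part of R is 0, which fixes the principal-branch rotor phase; the unit plane is then the bivector part divided by the sine of that phase, and L is that plane scaled by the phase.
Concretely: cos(phase) = 0 gives phase = ±\frac{\pi}{2}, and since phase/sin(phase) is even the sign is immaterial: L = (phase/sin(phase)) * <R>_2 = (\frac{\pi}{2}) * <R>_2.
Answer: - \frac{57 \pi}{50} e_{1} e_{2} - \frac{16 \pi}{25} e_{1} e_{3} + \frac{4 \pi}{5} e_{2} e_{3}


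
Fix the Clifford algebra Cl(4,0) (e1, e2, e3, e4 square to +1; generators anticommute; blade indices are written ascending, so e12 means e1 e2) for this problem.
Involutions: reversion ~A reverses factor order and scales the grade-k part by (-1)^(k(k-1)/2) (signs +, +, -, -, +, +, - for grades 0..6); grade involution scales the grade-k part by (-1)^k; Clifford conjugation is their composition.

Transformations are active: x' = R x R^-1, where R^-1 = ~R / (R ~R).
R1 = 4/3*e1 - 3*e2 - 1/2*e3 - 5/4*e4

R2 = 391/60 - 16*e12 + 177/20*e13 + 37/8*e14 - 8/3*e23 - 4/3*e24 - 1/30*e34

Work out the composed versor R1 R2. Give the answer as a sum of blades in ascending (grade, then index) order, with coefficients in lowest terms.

Distribute over the terms of R1 (each basis-blade product reordered to ascending indices, repeated generators contracted through their squares):
(4/3*e1) R2 = 391/45*e1 - 64/3*e2 + 59/5*e3 + 37/6*e4 - 32/9*e123 - 16/9*e124 - 2/45*e134
(-3*e2) R2 = -48*e1 - 391/20*e2 + 8*e3 + 4*e4 + 531/20*e123 + 111/8*e124 + 1/10*e234
(-1/2*e3) R2 = 177/40*e1 - 4/3*e2 - 391/120*e3 + 1/60*e4 + 8*e123 + 37/16*e134 - 2/3*e234
(-5/4*e4) R2 = 185/32*e1 - 5/3*e2 - 1/24*e3 - 391/48*e4 + 20*e124 - 177/16*e134 + 10/3*e234
Summing the partial products and collecting blades:
Answer: -41911/1440*e1 - 2633/60*e2 + 33/2*e3 + 163/80*e4 + 5579/180*e123 + 2311/72*e124 - 1583/180*e134 + 83/30*e234


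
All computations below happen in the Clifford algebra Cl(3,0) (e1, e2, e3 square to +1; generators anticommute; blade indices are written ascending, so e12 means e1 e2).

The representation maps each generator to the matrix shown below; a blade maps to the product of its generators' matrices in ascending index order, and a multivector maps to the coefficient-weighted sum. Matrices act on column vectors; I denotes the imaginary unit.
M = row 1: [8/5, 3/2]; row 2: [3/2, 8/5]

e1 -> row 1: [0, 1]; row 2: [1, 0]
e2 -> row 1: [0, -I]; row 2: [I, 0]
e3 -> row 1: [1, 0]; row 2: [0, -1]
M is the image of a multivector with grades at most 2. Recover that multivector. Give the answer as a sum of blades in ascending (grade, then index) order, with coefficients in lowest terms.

Method: 1, rho(e1), rho(e2), rho(e3) form a trace-orthogonal basis of the 2x2 complex matrices (tr(X Y) = 2 if X = Y, else 0), so M = m0*1 + m1*rho(e1) + m2*rho(e2) + m3*rho(e3) with m0 = tr(M)/2 = 8/5, m1 = tr(M rho(e1))/2 = 3/2, m2 = tr(M rho(e2))/2 = 0, m3 = tr(M rho(e3))/2 = 0.
Multiplying table entries, the bivector images are rho(e12) = I*rho(e3), rho(e13) = -I*rho(e2), rho(e23) = I*rho(e1); with real blade coefficients the real parts of m0..m3 are the coefficients of 1, e1, e2, e3 and the imaginary parts give the bivectors (e23: Im m1, e13: -Im m2, e12: Im m3).
Answer: 8/5 + 3/2*e1


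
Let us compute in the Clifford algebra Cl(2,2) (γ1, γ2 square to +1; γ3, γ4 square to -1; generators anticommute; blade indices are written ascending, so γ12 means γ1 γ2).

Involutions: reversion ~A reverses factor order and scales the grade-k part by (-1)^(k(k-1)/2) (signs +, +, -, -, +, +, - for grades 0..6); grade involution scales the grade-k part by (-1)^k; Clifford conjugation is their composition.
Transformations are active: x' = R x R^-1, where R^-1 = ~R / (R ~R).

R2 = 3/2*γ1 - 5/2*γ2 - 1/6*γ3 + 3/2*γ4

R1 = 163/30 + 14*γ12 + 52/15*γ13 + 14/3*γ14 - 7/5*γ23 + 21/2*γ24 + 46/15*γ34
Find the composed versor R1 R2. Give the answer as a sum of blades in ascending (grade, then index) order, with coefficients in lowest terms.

Distribute over the terms of R2 (each basis-blade product reordered to ascending indices, repeated generators contracted through their squares):
R1 (3/2*γ1) = 163/20*γ1 - 21*γ2 - 26/5*γ3 - 7*γ4 - 21/10*γ123 + 63/4*γ124 + 23/5*γ134
R1 (-5/2*γ2) = -35*γ1 - 163/12*γ2 - 7/2*γ3 + 105/4*γ4 + 26/3*γ123 + 35/3*γ124 - 23/3*γ234
R1 (-1/6*γ3) = 26/45*γ1 - 7/30*γ2 - 163/180*γ3 - 23/45*γ4 - 7/3*γ123 + 7/9*γ134 + 7/4*γ234
R1 (3/2*γ4) = -7*γ1 - 63/4*γ2 - 23/5*γ3 + 163/20*γ4 + 21*γ124 + 26/5*γ134 - 21/10*γ234
Summing the partial products and collecting blades:
Answer: -5989/180*γ1 - 1517/30*γ2 - 2557/180*γ3 + 242/9*γ4 + 127/30*γ123 + 581/12*γ124 + 476/45*γ134 - 481/60*γ234


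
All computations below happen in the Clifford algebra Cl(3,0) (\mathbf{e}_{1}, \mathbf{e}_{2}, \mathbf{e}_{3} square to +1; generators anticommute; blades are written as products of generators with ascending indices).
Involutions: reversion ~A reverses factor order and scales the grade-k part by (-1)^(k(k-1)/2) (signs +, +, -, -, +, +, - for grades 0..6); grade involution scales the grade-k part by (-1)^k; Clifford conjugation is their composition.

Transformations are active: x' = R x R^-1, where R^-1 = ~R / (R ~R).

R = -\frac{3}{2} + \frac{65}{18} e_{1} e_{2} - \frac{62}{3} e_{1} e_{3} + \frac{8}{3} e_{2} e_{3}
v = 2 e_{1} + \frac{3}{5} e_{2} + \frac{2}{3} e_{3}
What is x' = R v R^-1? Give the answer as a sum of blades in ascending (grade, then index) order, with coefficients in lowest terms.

~R = -\frac{3}{2} - \frac{65}{18} e_{1} e_{2} + \frac{62}{3} e_{1} e_{3} - \frac{8}{3} e_{2} e_{3}, and R ~R = \frac{72821}{162}, so R^-1 = ~R / (\frac{72821}{162}).
R v = -\frac{263}{18} e_{1} - \frac{571}{90} e_{2} + \frac{581}{15} e_{3} + \frac{2719}{135} e_{1} e_{2} e_{3}
Answer: -\frac{5997}{3605} e_{1} + \frac{4666}{3605} e_{2} - \frac{6506}{10815} e_{3}


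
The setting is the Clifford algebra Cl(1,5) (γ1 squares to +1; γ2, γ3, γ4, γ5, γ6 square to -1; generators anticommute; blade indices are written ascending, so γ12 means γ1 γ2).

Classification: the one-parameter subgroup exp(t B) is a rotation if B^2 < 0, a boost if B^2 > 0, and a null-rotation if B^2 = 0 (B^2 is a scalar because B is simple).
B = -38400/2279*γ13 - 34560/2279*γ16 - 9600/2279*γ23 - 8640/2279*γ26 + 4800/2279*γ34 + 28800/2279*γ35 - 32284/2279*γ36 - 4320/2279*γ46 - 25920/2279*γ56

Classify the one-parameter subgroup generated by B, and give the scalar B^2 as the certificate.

B^2 term by term: the squares give (-38400/2279)^2*(γ13)^2 + (-34560/2279)^2*(γ16)^2 + (-9600/2279)^2*(γ23)^2 + (-8640/2279)^2*(γ26)^2 + (4800/2279)^2*(γ34)^2 + (28800/2279)^2*(γ35)^2 + (-32284/2279)^2*(γ36)^2 + (-4320/2279)^2*(γ46)^2 + (-25920/2279)^2*(γ56)^2 = 1474560000/5193841*(+1) + 1194393600/5193841*(+1) + 92160000/5193841*(-1) + 74649600/5193841*(-1) + 23040000/5193841*(-1) + 829440000/5193841*(-1) + 1042256656/5193841*(-1) + 18662400/5193841*(-1) + 671846400/5193841*(-1) = -16 (each basis 2-blade squares to minus the product of its generators' squares); cross terms between blades sharing an index anticommute and cancel; the commuting (index-disjoint) pairs give grade-4 terms 2*c*c'*(blade product), which cancel blade by blade — γ1236: -663552000/5193841 + 663552000/5193841 = 0; γ1346: 331776000/5193841 - 331776000/5193841 = 0; γ1356: 1990656000/5193841 - 1990656000/5193841 = 0; γ2346: 82944000/5193841 - 82944000/5193841 = 0; γ2356: 497664000/5193841 - 497664000/5193841 = 0; γ3456: -248832000/5193841 + 248832000/5193841 = 0 — confirming B is simple. So B^2 = -16.
Answer: rotation, certificate B^2 = -16. The invariant at work: B^2 = -16 is unchanged by conjugation, hence its sign classifies the subgroup whatever basis B is written in.


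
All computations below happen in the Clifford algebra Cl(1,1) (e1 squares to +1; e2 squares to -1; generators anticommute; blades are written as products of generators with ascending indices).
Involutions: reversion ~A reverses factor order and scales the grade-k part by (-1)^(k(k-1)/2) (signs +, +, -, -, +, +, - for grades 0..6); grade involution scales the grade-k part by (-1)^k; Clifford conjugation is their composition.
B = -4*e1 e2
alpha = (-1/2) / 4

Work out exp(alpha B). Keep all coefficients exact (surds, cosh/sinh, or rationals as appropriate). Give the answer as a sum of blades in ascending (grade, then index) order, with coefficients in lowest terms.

B^2 = (-4)^2*(e1 e2)^2 = 16*(+1) = 16 (a basis 2-blade squares to minus the product of its generators' squares).
B^2 = 16 — a positive square means the series sums to a boost: l = 4, alpha*l = -1/2, so exp(alpha B) = cosh(-1/2) + (sinh(-1/2)/4)*B = cosh(1/2) + (-sinh(1/2)/4)*B.
Answer: cosh(1/2) + sinh(1/2)*e1 e2


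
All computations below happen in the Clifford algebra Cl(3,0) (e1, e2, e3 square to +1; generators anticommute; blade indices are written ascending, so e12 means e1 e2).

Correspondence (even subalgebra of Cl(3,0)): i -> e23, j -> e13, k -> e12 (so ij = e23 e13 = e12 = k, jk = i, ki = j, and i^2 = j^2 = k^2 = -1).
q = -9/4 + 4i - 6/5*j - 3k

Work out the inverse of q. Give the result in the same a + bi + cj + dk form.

In blades: q = -9/4 - 3*e12 - 6/5*e13 + 4*e23.
With qbar = -9/4 + 3*e12 + 6/5*e13 - 4*e23 (scalar fixed, mapped units negated), q qbar = 12601/400 (the sum of squared coefficients), so q^-1 = qbar / (12601/400) = -900/12601 + 1200/12601*e12 + 480/12601*e13 - 1600/12601*e23; translating back:
Answer: -900/12601 - 1600/12601*i + 480/12601*j + 1200/12601*k


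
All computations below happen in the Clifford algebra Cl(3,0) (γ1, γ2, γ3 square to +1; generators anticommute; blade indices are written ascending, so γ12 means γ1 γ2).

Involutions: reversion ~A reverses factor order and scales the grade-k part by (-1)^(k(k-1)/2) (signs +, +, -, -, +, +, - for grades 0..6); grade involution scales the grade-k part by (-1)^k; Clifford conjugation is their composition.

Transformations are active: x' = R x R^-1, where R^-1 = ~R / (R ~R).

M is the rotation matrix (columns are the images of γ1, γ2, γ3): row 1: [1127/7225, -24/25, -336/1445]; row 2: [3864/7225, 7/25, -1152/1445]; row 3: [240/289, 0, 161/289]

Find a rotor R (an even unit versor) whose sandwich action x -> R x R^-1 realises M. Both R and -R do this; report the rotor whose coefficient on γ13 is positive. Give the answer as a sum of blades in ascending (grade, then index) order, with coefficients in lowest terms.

Method: write R = a + b12*γ12 + b13*γ13 + b23*γ23 with a^2 + b12^2 + b13^2 + b23^2 = 1 (so R^-1 = ~R). Expanding the columns R e_j ~R gives tr M = 4a^2 - 1 and, from the antisymmetric part, M21 - M12 = -4a*b12, M13 - M31 = 4a*b13, M32 - M23 = -4a*b23.
Here tr M = 287/289, so a^2 = (1 + tr M)/4 = 144/289 and a = ±12/17. Taking a = 12/17: M21 - M12 = 432/289, M13 - M31 = -1536/1445, M32 - M23 = 1152/1445, giving b12 = -9/17, b13 = -32/85, b23 = -24/85, i.e. R = 12/17 - 9/17*γ12 - 32/85*γ13 - 24/85*γ23.
Its γ13 coefficient is negative, so report the other preimage -R.
Answer: -12/17 + 9/17*γ12 + 32/85*γ13 + 24/85*γ23. Recall the cover is two-to-one: with M of trace 287/289, both preimages act alike, and the stated γ13 sign chooses the sheet.


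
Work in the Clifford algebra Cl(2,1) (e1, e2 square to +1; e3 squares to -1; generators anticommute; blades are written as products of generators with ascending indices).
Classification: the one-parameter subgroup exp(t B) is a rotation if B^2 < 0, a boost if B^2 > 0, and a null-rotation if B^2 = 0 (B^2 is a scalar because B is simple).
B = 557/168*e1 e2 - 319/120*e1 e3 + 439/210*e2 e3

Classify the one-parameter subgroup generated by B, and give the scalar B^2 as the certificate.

B^2 term by term: the squares give (557/168)^2*(e1 e2)^2 + (-319/120)^2*(e1 e3)^2 + (439/210)^2*(e2 e3)^2 = 310249/28224*(-1) + 101761/14400*(+1) + 192721/44100*(+1) = 4/9 (each basis 2-blade squares to minus the product of its generators' squares); cross terms between blades sharing an index anticommute and cancel. So B^2 = 4/9.
Answer: boost, certificate B^2 = 4/9. Because 4/9 is invariant under every versor sandwich, the classification follows from its sign alone.


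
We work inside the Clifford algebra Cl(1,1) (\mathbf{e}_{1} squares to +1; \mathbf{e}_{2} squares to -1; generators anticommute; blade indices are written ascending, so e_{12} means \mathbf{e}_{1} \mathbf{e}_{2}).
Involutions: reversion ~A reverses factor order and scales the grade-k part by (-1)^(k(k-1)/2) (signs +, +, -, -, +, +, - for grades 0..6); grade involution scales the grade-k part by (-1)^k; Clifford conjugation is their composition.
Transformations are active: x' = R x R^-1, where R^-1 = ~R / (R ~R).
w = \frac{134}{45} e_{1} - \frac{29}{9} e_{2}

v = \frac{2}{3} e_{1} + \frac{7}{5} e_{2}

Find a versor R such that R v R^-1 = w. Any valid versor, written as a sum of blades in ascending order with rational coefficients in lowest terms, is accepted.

The midline construction: v and w both square to -\frac{341}{225}, so reflecting in their sum \frac{164}{45} e_{1} - \frac{82}{45} e_{2} exchanges them.
Answer: \frac{164}{45} e_{1} - \frac{82}{45} e_{2}


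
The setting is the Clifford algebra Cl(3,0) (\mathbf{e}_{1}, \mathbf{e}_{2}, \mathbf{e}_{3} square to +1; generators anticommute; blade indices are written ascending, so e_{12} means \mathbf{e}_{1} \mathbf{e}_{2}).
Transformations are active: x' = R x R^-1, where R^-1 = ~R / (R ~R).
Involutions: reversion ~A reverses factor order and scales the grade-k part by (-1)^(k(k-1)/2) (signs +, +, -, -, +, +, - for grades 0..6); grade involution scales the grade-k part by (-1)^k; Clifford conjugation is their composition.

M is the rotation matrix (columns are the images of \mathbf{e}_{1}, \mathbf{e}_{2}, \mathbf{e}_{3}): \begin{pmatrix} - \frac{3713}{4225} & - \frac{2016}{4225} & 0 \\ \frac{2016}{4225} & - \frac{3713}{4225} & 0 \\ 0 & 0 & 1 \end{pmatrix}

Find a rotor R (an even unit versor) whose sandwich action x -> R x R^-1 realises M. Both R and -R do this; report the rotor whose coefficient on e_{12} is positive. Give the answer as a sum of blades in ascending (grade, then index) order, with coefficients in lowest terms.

Method: write R = a + b12*e_{12} + b13*e_{13} + b23*e_{23} with a^2 + b12^2 + b13^2 + b23^2 = 1 (so R^-1 = ~R). Expanding the columns R e_j ~R gives tr M = 4a^2 - 1 and, from the antisymmetric part, M21 - M12 = -4a*b12, M13 - M31 = 4a*b13, M32 - M23 = -4a*b23.
Here tr M = -\frac{3201}{4225}, so a^2 = (1 + tr M)/4 = \frac{256}{4225} and a = ±\frac{16}{65}. Taking a = \frac{16}{65}: M21 - M12 = \frac{4032}{4225}, M13 - M31 = 0, M32 - M23 = 0, giving b12 = -\frac{63}{65}, b13 = 0, b23 = 0, i.e. R = \frac{16}{65} - \frac{63}{65} e_{12}.
Its e_{12} coefficient is negative, so report the other preimage -R.
Answer: -\frac{16}{65} + \frac{63}{65} e_{12}. Sheet selection: the two-to-one cover makes ±R indistinguishable at the matrix level (trace -\frac{3201}{4225}), so uniqueness comes from the required sign on e_{12}.


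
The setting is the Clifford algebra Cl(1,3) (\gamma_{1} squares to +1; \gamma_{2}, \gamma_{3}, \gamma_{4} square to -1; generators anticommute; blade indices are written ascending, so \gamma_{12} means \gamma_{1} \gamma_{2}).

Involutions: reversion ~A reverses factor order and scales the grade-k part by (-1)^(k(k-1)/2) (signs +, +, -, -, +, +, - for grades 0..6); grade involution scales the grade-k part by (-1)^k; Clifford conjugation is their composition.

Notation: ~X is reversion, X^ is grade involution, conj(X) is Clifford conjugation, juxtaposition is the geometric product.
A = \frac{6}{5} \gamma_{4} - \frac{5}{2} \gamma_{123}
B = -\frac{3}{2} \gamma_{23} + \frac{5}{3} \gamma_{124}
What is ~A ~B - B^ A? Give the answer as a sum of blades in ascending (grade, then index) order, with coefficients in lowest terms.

first term: -\frac{15}{4} \gamma_{1} + 2 \gamma_{12} - \frac{25}{6} \gamma_{34} + \frac{9}{5} \gamma_{234}
second term: -\frac{15}{4} \gamma_{1} + 2 \gamma_{12} - \frac{25}{6} \gamma_{34} - \frac{9}{5} \gamma_{234}
Answer: \frac{18}{5} \gamma_{234}


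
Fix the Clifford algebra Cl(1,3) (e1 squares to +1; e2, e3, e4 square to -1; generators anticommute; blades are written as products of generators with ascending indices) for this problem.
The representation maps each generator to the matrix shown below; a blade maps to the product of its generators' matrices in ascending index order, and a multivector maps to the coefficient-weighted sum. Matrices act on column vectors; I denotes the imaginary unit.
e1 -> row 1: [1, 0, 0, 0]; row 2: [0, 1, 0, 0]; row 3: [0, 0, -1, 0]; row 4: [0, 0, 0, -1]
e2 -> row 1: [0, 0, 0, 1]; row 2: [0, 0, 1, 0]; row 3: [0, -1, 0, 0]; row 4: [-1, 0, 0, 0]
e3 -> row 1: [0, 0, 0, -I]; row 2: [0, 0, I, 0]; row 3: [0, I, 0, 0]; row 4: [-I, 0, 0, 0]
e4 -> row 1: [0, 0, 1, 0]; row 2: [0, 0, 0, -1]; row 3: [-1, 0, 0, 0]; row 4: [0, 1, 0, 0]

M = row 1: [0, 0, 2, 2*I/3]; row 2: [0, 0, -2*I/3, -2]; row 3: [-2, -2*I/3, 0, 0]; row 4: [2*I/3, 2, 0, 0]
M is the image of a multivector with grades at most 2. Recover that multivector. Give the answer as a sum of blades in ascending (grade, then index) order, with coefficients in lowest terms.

Method: the blade images are trace-orthogonal — tr(rho(e_A) rho(e_B)^-1) = 4 if A = B and 0 otherwise — and rho(e_A)^-1 = (e_A)^2 * rho(e_A) with (e_A)^2 = +1 or -1, so the coefficient of e_A in the preimage is (e_A)^2 * tr(M rho(e_A))/4.
Nonzero projections over blades of grade <= 2: e3: (e3)^2 = -1, tr(M rho(e3)) = 8/3, coefficient -2/3; e4: (e4)^2 = -1, tr(M rho(e4)) = -8, coefficient 2. Every other blade of grade <= 2 projects to 0.
Answer: -2/3*e3 + 2*e4


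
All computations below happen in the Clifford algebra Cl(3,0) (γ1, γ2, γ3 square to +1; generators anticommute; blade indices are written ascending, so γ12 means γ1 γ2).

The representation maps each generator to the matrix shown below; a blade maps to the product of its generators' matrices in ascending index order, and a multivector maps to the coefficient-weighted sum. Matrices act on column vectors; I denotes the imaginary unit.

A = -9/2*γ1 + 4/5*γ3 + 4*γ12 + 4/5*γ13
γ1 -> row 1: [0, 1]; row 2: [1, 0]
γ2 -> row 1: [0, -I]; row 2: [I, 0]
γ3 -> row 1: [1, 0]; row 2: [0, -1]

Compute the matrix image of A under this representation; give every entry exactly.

Bivector images (products of the table entries): rho(γ12) = rho(γ1)rho(γ2) = row 1: [I, 0]; row 2: [0, -I]; rho(γ13) = rho(γ1)rho(γ3) = row 1: [0, -1]; row 2: [1, 0].
M = (-9/2)*rho(γ1) + (4/5)*rho(γ3) + (4)*rho(γ12) + (4/5)*rho(γ13), summed entrywise:
Answer: row 1: [4/5 + 4*I, -53/10]; row 2: [-37/10, -4/5 - 4*I]


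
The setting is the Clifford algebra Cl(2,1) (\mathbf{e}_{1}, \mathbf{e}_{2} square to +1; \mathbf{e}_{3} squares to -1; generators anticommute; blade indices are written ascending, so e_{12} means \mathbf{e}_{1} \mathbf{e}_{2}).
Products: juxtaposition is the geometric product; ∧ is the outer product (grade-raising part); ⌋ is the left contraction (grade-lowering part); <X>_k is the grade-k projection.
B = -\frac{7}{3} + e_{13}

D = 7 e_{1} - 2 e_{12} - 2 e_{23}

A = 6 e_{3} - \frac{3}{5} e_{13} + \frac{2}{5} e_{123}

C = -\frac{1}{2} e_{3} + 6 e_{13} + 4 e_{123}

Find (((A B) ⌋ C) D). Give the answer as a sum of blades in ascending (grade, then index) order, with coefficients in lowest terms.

step 1: -\frac{3}{5} + 6 e_{1} - \frac{2}{5} e_{2} - 14 e_{3} + \frac{7}{5} e_{13} - \frac{14}{15} e_{123}
step 2: -\frac{7}{3} - 84 e_{1} - \frac{28}{5} e_{2} + \frac{363}{10} e_{3} + 56 e_{12} - 2 e_{13} + 24 e_{23} - \frac{12}{5} e_{123}
step 3: -524 - \frac{341}{15} e_{1} - \frac{1483}{5} e_{2} + \frac{102}{5} e_{3} + \frac{718}{15} e_{12} - \frac{3181}{10} e_{13} - \frac{122}{15} e_{23} + \frac{1317}{5} e_{123}
Answer: -524 - \frac{341}{15} e_{1} - \frac{1483}{5} e_{2} + \frac{102}{5} e_{3} + \frac{718}{15} e_{12} - \frac{3181}{10} e_{13} - \frac{122}{15} e_{23} + \frac{1317}{5} e_{123}


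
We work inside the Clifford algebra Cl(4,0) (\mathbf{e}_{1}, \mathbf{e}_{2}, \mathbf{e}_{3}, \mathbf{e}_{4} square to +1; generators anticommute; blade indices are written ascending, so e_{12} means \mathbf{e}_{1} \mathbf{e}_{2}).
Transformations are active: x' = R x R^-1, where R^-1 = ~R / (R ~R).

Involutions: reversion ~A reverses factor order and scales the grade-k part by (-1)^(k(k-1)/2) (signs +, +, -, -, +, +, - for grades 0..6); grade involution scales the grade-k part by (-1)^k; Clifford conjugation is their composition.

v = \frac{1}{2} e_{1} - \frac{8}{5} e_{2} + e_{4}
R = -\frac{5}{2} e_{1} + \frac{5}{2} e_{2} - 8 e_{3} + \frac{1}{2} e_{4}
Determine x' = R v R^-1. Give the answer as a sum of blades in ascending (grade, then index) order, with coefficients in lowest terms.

~R = -\frac{5}{2} e_{1} + \frac{5}{2} e_{2} - 8 e_{3} + \frac{1}{2} e_{4}, and R ~R = \frac{307}{4}, so R^-1 = ~R / (\frac{307}{4}).
R v = -\frac{19}{4} + \frac{11}{4} e_{12} + 4 e_{13} - \frac{11}{4} e_{14} - \frac{64}{5} e_{23} + \frac{33}{10} e_{24} - 8 e_{34}
Answer: -\frac{117}{614} e_{1} + \frac{1981}{1535} e_{2} + \frac{304}{307} e_{3} - \frac{326}{307} e_{4}


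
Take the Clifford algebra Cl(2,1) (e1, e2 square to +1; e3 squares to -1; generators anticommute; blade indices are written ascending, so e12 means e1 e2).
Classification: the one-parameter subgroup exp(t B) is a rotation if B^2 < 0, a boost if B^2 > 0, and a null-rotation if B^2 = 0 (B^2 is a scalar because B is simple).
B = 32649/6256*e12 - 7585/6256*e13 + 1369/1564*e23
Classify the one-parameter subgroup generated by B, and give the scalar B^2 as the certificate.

B^2 term by term: the squares give (32649/6256)^2*(e12)^2 + (-7585/6256)^2*(e13)^2 + (1369/1564)^2*(e23)^2 = 1065957201/39137536*(-1) + 57532225/39137536*(+1) + 1874161/2446096*(+1) = -25 (each basis 2-blade squares to minus the product of its generators' squares); cross terms between blades sharing an index anticommute and cancel. So B^2 = -25.
Answer: rotation, certificate B^2 = -25. B^2 = -25 is basis-independent, so its sign is the whole story.


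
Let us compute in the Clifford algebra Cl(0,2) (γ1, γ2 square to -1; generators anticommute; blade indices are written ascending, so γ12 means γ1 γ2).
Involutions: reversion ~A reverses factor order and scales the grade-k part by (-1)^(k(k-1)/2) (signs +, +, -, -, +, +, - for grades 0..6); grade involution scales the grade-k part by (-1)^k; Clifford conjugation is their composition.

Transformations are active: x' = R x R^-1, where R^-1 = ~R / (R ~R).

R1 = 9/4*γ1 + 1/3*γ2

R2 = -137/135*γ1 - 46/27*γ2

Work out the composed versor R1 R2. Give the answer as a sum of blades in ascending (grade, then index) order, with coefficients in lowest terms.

Distribute over the terms of R1 (each basis-blade product reordered to ascending indices, repeated generators contracted through their squares):
(9/4*γ1) R2 = 137/60 - 23/6*γ12
(1/3*γ2) R2 = 46/81 + 137/405*γ12
Summing the partial products and collecting blades:
Answer: 4619/1620 - 2831/810*γ12


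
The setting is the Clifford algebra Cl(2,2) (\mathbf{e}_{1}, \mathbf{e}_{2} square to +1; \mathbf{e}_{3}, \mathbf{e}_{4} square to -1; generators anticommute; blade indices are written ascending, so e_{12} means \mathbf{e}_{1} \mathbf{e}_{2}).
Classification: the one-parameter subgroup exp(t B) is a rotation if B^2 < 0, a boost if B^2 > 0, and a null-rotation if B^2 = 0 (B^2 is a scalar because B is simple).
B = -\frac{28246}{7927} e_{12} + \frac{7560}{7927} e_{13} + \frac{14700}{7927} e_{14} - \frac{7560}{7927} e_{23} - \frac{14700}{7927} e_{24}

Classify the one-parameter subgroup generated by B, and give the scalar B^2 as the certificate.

B^2 term by term: the squares give (-\frac{28246}{7927})^2*(e_{12})^2 + (\frac{7560}{7927})^2*(e_{13})^2 + (\frac{14700}{7927})^2*(e_{14})^2 + (-\frac{7560}{7927})^2*(e_{23})^2 + (-\frac{14700}{7927})^2*(e_{24})^2 = \frac{797836516}{62837329}*(-1) + \frac{57153600}{62837329}*(+1) + \frac{216090000}{62837329}*(+1) + \frac{57153600}{62837329}*(+1) + \frac{216090000}{62837329}*(+1) = -4 (each basis 2-blade squares to minus the product of its generators' squares); cross terms between blades sharing an index anticommute and cancel; the commuting (index-disjoint) pairs give grade-4 terms 2*c*c'*(blade product), which cancel blade by blade — e_{1234}: \frac{222264000}{62837329} - \frac{222264000}{62837329} = 0 — confirming B is simple. So B^2 = -4.
Answer: rotation, certificate B^2 = -4. Note: conjugating B changes its blade decomposition but never the scalar B^2 = -4, whose sign settles the classification.
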